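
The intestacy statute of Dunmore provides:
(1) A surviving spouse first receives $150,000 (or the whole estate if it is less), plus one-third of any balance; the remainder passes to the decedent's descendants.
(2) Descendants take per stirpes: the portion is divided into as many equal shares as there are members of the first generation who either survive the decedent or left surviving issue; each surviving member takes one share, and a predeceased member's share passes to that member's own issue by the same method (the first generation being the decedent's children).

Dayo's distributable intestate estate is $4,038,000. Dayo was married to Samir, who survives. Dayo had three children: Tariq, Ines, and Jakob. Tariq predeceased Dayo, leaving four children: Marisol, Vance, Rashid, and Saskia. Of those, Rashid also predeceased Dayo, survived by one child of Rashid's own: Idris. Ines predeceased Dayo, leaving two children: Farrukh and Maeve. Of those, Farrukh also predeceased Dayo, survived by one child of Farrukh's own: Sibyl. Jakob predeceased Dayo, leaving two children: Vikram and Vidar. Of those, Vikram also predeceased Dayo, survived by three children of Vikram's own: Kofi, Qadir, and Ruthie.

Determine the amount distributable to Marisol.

Marisol receives $216,000.

Samir first takes $150,000, leaving a balance of $3,888,000. Samir then takes one-third of the balance ($1,296,000), for a total of $1,446,000. The remaining $2,592,000 passes to the descendants.
The descendants' portion ($2,592,000) is divided into 3 shares of $864,000: Tariq's $864,000 share passes to Tariq's issue; Ines's $864,000 share passes to Ines's issue; Jakob's $864,000 share passes to Jakob's issue.
Tariq's share ($864,000) is divided into 4 shares of $216,000: Marisol, Vance, and Saskia each take $216,000; Rashid's $216,000 share passes to Rashid's issue.
Rashid's share ($216,000) passes entirely to Idris.
Ines's share ($864,000) is divided into 2 shares of $432,000: Maeve takes $432,000; Farrukh's $432,000 share passes to Farrukh's issue.
Farrukh's share ($432,000) passes entirely to Sibyl.
Jakob's share ($864,000) is divided into 2 shares of $432,000: Vidar takes $432,000; Vikram's $432,000 share passes to Vikram's issue.
Vikram's share ($432,000) is divided into 3 shares of $144,000: Kofi, Qadir, and Ruthie each take $144,000.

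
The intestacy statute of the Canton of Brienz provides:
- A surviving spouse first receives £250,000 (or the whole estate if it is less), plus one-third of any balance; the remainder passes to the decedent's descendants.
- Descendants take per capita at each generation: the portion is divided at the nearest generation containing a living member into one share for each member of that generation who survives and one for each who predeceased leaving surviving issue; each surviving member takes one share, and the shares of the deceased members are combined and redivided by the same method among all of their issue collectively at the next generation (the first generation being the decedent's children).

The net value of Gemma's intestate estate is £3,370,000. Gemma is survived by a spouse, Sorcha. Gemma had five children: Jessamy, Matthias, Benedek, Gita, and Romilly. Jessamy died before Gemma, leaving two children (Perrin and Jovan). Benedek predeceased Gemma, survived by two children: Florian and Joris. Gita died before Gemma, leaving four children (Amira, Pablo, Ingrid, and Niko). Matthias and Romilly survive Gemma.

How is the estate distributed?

Sorcha first takes £250,000, leaving a balance of £3,120,000. Sorcha then takes one-third of the balance (£1,040,000), for a total of £1,290,000. The remaining £2,080,000 passes to the descendants.
The descendants' portion (£2,080,000) is divided at the children's generation into 5 shares of £416,000. Matthias and Romilly each take £416,000. The 3 shares of the deceased (Jessamy, Benedek, and Gita) are combined into a pool of £1,248,000.
That pool (£1,248,000) is divided at the grandchildren's generation equally among Perrin, Jovan, Florian, Joris, Amira, Pablo, Ingrid, and Niko: £156,000 each.

Sorcha: £1,290,000; Perrin: £156,000; Jovan: £156,000; Matthias: £416,000; Florian: £156,000; Joris: £156,000; Amira: £156,000; Pablo: £156,000; Ingrid: £156,000; Niko: £156,000; Romilly: £416,000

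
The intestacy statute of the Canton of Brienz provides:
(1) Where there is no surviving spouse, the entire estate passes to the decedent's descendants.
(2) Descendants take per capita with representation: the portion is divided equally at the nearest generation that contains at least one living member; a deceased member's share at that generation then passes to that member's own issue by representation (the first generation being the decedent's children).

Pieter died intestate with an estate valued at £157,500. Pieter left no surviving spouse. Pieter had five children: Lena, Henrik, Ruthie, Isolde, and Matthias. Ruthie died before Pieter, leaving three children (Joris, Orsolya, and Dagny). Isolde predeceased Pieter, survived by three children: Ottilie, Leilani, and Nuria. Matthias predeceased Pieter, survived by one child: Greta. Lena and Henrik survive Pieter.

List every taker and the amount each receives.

The entire £157,500 passes to the descendants.
That amount (£157,500) is divided into 5 shares of £31,500: Lena and Henrik each take £31,500; Ruthie's £31,500 share passes to Ruthie's issue; Isolde's £31,500 share passes to Isolde's issue; Matthias's £31,500 share passes to Matthias's issue.
Ruthie's share (£31,500) is divided into 3 shares of £10,500: Joris, Orsolya, and Dagny each take £10,500.
Isolde's share (£31,500) is divided into 3 shares of £10,500: Ottilie, Leilani, and Nuria each take £10,500.
Matthias's share (£31,500) passes entirely to Greta.

Lena: £31,500; Henrik: £31,500; Joris: £10,500; Orsolya: £10,500; Dagny: £10,500; Ottilie: £10,500; Leilani: £10,500; Nuria: £10,500; Greta: £31,500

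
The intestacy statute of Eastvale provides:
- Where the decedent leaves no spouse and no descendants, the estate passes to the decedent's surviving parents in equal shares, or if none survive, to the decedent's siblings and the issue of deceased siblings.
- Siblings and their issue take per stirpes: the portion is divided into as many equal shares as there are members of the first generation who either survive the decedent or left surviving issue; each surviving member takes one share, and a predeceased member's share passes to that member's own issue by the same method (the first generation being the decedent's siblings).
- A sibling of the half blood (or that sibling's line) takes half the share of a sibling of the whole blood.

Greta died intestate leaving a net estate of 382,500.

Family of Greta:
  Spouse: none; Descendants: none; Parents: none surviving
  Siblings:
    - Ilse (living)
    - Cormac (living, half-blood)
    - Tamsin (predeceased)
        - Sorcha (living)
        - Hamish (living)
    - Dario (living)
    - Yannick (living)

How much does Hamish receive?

Hamish receives 42,500.

The entire 382,500 passes to the siblings and their issue.
Counting each half-blood sibling's line as half a unit, there are 9/2 units in 382,500, so one unit is 85,000. Whole-blood lines (Ilse, Tamsin, Dario, and Yannick) take 85,000 each; half-blood lines (Cormac) take 42,500 each.
Tamsin's share (85,000) is divided into 2 shares of 42,500: Sorcha and Hamish each take 42,500.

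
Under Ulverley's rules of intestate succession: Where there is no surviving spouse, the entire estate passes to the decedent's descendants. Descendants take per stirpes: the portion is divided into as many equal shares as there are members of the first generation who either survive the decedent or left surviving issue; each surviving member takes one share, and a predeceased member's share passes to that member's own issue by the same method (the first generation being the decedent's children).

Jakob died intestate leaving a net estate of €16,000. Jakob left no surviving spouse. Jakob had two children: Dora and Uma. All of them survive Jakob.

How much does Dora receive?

Dora receives €8,000.

The entire €16,000 passes to the descendants.
That amount (€16,000) is divided into 2 shares of €8,000: Dora and Uma each take €8,000.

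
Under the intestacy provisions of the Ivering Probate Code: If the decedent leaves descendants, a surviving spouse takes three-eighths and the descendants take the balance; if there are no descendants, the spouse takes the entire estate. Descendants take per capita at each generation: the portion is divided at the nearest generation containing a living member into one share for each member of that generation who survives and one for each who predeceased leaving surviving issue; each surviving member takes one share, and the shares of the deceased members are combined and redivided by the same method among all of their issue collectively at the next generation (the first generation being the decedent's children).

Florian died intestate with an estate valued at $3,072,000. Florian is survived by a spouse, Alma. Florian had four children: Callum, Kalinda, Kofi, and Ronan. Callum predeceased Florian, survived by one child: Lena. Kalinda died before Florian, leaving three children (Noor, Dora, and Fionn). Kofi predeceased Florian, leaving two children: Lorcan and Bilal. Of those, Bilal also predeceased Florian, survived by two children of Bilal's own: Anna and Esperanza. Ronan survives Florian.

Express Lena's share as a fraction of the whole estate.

Alma takes three-eighths of $3,072,000 = $1,152,000. The remaining $1,920,000 passes to the descendants.
The descendants' portion ($1,920,000) is divided at the children's generation into 4 shares of $480,000. Ronan takes $480,000. The 3 shares of the deceased (Callum, Kalinda, and Kofi) are combined into a pool of $1,440,000.
That pool ($1,440,000) is divided at the grandchildren's generation into 6 shares of $240,000. Lena, Noor, Dora, Fionn, and Lorcan each take $240,000. The remaining share for the deceased Bilal ($240,000) is carried to the next generation.
That pool ($240,000) is divided at the great-grandchildren's generation equally among Anna and Esperanza: $120,000 each.

Lena receives 5/64 of the estate.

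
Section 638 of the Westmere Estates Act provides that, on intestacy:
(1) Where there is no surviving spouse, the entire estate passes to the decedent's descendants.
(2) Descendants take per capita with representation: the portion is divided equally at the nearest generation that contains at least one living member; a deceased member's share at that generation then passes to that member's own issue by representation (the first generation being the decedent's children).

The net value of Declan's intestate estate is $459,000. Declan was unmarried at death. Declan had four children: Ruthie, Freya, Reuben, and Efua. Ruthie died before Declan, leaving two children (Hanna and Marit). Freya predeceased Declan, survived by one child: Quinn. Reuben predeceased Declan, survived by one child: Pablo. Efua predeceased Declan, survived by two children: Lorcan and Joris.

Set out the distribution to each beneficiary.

Hanna: $76,500; Marit: $76,500; Quinn: $76,500; Pablo: $76,500; Lorcan: $76,500; Joris: $76,500

The entire $459,000 passes to the descendants.
No child survives, so the initial division is made at the grandchildren's generation.
That amount ($459,000) is divided into 6 shares of $76,500: Hanna, Marit, Quinn, Pablo, Lorcan, and Joris each take $76,500.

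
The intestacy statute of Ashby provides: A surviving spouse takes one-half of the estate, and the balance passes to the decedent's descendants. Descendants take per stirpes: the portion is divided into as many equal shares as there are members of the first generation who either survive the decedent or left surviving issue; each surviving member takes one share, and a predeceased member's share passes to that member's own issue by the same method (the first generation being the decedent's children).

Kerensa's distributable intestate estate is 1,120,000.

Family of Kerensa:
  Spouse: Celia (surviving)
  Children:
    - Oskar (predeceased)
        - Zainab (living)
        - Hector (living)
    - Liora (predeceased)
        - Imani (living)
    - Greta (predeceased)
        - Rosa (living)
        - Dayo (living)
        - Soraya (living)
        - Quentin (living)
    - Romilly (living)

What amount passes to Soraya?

Celia takes one-half of 1,120,000 = 560,000. The remaining 560,000 passes to the descendants.
The descendants' portion (560,000) is divided into 4 shares of 140,000: Romilly takes 140,000; Oskar's 140,000 share passes to Oskar's issue; Liora's 140,000 share passes to Liora's issue; Greta's 140,000 share passes to Greta's issue.
Oskar's share (140,000) is divided into 2 shares of 70,000: Zainab and Hector each take 70,000.
Liora's share (140,000) passes entirely to Imani.
Greta's share (140,000) is divided into 4 shares of 35,000: Rosa, Dayo, Soraya, and Quentin each take 35,000.

Soraya receives 35,000.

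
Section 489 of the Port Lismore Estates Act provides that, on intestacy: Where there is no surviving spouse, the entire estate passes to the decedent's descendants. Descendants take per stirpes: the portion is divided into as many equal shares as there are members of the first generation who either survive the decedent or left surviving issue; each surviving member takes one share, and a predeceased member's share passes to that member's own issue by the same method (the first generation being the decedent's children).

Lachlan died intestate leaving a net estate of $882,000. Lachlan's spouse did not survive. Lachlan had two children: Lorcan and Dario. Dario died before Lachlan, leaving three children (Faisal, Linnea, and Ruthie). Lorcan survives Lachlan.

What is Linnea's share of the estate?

The entire $882,000 passes to the descendants.
That amount ($882,000) is divided into 2 shares of $441,000: Lorcan takes $441,000; Dario's $441,000 share passes to Dario's issue.
Dario's share ($441,000) is divided into 3 shares of $147,000: Faisal, Linnea, and Ruthie each take $147,000.

Linnea receives $147,000.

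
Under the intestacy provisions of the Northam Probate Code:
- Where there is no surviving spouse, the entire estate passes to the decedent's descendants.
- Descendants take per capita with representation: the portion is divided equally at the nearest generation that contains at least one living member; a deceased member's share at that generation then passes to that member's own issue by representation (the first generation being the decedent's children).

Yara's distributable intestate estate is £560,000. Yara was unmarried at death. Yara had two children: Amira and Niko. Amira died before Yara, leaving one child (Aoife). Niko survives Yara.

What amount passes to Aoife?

The entire £560,000 passes to the descendants.
That amount (£560,000) is divided into 2 shares of £280,000: Niko takes £280,000; Amira's £280,000 share passes to Amira's issue.
Amira's share (£280,000) passes entirely to Aoife.

Aoife receives £280,000.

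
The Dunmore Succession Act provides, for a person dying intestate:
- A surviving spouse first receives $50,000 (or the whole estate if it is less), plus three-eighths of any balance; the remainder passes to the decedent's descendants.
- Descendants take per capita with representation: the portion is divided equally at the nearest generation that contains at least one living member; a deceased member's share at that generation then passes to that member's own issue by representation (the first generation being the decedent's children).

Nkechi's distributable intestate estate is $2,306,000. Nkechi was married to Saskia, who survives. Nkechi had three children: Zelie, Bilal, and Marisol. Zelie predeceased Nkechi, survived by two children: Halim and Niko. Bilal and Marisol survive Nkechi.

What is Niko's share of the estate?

Niko receives $235,000.

Saskia first takes $50,000, leaving a balance of $2,256,000. Saskia then takes three-eighths of the balance ($846,000), for a total of $896,000. The remaining $1,410,000 passes to the descendants.
The descendants' portion ($1,410,000) is divided into 3 shares of $470,000: Bilal and Marisol each take $470,000; Zelie's $470,000 share passes to Zelie's issue.
Zelie's share ($470,000) is divided into 2 shares of $235,000: Halim and Niko each take $235,000.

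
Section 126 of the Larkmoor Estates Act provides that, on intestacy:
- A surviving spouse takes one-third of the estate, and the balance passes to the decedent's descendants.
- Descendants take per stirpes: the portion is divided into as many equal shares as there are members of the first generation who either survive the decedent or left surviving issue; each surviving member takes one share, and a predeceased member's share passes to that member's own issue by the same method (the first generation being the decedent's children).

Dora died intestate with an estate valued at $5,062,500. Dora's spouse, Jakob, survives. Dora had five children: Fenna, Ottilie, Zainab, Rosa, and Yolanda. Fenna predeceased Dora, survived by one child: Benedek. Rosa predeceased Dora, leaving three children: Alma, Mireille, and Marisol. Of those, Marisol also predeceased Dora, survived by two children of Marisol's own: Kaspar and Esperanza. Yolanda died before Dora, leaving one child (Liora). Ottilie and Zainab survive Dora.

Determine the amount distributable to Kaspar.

Jakob takes one-third of $5,062,500 = $1,687,500. The remaining $3,375,000 passes to the descendants.
The descendants' portion ($3,375,000) is divided into 5 shares of $675,000: Ottilie and Zainab each take $675,000; Fenna's $675,000 share passes to Fenna's issue; Rosa's $675,000 share passes to Rosa's issue; Yolanda's $675,000 share passes to Yolanda's issue.
Fenna's share ($675,000) passes entirely to Benedek.
Rosa's share ($675,000) is divided into 3 shares of $225,000: Alma and Mireille each take $225,000; Marisol's $225,000 share passes to Marisol's issue.
Marisol's share ($225,000) is divided into 2 shares of $112,500: Kaspar and Esperanza each take $112,500.
Yolanda's share ($675,000) passes entirely to Liora.

Kaspar receives $112,500.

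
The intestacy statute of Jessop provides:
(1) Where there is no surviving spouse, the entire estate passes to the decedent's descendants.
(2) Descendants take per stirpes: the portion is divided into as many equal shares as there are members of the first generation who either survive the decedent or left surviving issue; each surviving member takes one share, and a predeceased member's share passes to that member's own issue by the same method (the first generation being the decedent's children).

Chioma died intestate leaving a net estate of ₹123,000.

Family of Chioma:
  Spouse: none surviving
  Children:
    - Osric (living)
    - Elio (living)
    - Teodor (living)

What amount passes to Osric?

Osric receives ₹41,000.

The entire ₹123,000 passes to the descendants.
That amount (₹123,000) is divided into 3 shares of ₹41,000: Osric, Elio, and Teodor each take ₹41,000.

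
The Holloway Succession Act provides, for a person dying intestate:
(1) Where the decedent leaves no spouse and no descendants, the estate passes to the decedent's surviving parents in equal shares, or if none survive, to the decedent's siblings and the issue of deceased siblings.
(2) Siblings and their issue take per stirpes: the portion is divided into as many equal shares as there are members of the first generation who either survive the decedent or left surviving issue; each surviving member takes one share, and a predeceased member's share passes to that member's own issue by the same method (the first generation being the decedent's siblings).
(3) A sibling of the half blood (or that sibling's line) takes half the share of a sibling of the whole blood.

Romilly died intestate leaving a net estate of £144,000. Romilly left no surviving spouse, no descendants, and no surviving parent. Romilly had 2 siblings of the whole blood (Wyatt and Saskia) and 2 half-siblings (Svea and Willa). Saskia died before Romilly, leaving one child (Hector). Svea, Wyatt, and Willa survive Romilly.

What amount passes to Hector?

The entire £144,000 passes to the siblings and their issue.
Counting each half-blood sibling's line as half a unit, there are 3 units in £144,000, so one unit is £48,000. Whole-blood lines (Wyatt and Saskia) take £48,000 each; half-blood lines (Svea and Willa) take £24,000 each.
Saskia's share (£48,000) passes entirely to Hector.

Hector receives £48,000.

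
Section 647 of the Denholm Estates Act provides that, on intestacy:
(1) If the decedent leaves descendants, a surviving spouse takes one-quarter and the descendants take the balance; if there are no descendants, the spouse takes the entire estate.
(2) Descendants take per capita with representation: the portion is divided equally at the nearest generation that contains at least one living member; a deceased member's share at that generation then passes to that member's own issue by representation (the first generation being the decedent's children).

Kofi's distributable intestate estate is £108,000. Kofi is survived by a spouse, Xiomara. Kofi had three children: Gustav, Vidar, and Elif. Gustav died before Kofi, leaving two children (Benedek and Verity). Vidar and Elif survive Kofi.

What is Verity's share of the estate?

Verity receives £13,500.

Xiomara takes one-quarter of £108,000 = £27,000. The remaining £81,000 passes to the descendants.
The descendants' portion (£81,000) is divided into 3 shares of £27,000: Vidar and Elif each take £27,000; Gustav's £27,000 share passes to Gustav's issue.
Gustav's share (£27,000) is divided into 2 shares of £13,500: Benedek and Verity each take £13,500.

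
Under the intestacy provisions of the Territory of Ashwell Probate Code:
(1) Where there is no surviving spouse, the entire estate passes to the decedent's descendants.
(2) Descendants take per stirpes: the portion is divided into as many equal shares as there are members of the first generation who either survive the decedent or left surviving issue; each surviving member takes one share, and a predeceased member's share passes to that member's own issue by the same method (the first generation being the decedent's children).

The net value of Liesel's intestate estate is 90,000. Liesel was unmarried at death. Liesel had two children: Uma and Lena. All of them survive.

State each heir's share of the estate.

Uma: 45,000; Lena: 45,000

The entire 90,000 passes to the descendants.
That amount (90,000) is divided into 2 shares of 45,000: Uma and Lena each take 45,000.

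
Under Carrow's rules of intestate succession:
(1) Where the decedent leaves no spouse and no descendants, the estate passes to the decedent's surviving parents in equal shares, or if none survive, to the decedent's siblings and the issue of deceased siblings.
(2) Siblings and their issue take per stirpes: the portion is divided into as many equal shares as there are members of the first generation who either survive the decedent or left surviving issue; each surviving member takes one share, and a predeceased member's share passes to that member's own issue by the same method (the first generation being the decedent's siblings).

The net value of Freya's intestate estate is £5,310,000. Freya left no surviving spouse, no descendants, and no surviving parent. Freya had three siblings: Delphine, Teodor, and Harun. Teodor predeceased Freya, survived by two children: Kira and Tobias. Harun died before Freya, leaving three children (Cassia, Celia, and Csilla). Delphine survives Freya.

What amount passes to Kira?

The entire £5,310,000 passes to the siblings and their issue.
That amount (£5,310,000) is divided into 3 shares of £1,770,000: Delphine takes £1,770,000; Teodor's £1,770,000 share passes to Teodor's issue; Harun's £1,770,000 share passes to Harun's issue.
Teodor's share (£1,770,000) is divided into 2 shares of £885,000: Kira and Tobias each take £885,000.
Harun's share (£1,770,000) is divided into 3 shares of £590,000: Cassia, Celia, and Csilla each take £590,000.

Kira receives £885,000.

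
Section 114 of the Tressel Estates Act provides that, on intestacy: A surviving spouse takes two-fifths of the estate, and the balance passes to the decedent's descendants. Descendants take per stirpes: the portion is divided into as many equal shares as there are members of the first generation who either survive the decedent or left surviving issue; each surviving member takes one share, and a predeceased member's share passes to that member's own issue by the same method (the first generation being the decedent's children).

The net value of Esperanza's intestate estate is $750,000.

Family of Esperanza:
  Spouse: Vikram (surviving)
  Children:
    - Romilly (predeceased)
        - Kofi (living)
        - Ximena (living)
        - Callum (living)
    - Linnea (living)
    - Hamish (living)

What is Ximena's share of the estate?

Ximena receives $50,000.

Vikram takes two-fifths of $750,000 = $300,000. The remaining $450,000 passes to the descendants.
The descendants' portion ($450,000) is divided into 3 shares of $150,000: Linnea and Hamish each take $150,000; Romilly's $150,000 share passes to Romilly's issue.
Romilly's share ($150,000) is divided into 3 shares of $50,000: Kofi, Ximena, and Callum each take $50,000.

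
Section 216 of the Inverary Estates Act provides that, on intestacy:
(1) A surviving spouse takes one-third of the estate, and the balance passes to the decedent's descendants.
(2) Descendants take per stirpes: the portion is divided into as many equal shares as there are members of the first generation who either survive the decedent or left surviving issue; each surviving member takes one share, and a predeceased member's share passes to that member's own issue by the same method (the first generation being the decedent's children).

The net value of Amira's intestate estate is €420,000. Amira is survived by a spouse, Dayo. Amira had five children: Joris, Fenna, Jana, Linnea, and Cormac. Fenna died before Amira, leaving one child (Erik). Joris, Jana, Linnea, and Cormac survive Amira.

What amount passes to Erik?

Erik receives €56,000.

Dayo takes one-third of €420,000 = €140,000. The remaining €280,000 passes to the descendants.
The descendants' portion (€280,000) is divided into 5 shares of €56,000: Joris, Jana, Linnea, and Cormac each take €56,000; Fenna's €56,000 share passes to Fenna's issue.
Fenna's share (€56,000) passes entirely to Erik.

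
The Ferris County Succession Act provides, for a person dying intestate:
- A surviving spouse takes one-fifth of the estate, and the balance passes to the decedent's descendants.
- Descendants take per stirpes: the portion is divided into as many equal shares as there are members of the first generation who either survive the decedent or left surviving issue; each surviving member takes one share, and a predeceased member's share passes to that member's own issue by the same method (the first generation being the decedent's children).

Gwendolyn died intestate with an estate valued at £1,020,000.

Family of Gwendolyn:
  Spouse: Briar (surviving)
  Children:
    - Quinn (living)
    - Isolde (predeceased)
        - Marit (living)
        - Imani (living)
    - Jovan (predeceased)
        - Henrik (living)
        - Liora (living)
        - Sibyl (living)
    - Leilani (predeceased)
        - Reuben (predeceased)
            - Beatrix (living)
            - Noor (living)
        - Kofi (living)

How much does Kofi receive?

Briar takes one-fifth of £1,020,000 = £204,000. The remaining £816,000 passes to the descendants.
The descendants' portion (£816,000) is divided into 4 shares of £204,000: Quinn takes £204,000; Isolde's £204,000 share passes to Isolde's issue; Jovan's £204,000 share passes to Jovan's issue; Leilani's £204,000 share passes to Leilani's issue.
Isolde's share (£204,000) is divided into 2 shares of £102,000: Marit and Imani each take £102,000.
Jovan's share (£204,000) is divided into 3 shares of £68,000: Henrik, Liora, and Sibyl each take £68,000.
Leilani's share (£204,000) is divided into 2 shares of £102,000: Kofi takes £102,000; Reuben's £102,000 share passes to Reuben's issue.
Reuben's share (£102,000) is divided into 2 shares of £51,000: Beatrix and Noor each take £51,000.

Kofi receives £102,000.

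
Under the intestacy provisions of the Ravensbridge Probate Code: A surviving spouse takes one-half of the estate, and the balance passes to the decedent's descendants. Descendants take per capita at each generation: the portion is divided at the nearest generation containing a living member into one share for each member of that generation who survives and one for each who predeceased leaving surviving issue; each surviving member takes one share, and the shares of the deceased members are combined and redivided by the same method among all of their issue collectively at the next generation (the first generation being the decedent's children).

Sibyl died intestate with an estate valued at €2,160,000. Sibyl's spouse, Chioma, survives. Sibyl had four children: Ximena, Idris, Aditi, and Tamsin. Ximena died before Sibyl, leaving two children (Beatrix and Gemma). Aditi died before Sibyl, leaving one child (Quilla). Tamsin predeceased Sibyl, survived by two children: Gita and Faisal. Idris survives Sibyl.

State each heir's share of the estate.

Chioma takes one-half of €2,160,000 = €1,080,000. The remaining €1,080,000 passes to the descendants.
The descendants' portion (€1,080,000) is divided at the children's generation into 4 shares of €270,000. Idris takes €270,000. The 3 shares of the deceased (Ximena, Aditi, and Tamsin) are combined into a pool of €810,000.
That pool (€810,000) is divided at the grandchildren's generation equally among Beatrix, Gemma, Quilla, Gita, and Faisal: €162,000 each.

Chioma: €1,080,000; Beatrix: €162,000; Gemma: €162,000; Idris: €270,000; Quilla: €162,000; Gita: €162,000; Faisal: €162,000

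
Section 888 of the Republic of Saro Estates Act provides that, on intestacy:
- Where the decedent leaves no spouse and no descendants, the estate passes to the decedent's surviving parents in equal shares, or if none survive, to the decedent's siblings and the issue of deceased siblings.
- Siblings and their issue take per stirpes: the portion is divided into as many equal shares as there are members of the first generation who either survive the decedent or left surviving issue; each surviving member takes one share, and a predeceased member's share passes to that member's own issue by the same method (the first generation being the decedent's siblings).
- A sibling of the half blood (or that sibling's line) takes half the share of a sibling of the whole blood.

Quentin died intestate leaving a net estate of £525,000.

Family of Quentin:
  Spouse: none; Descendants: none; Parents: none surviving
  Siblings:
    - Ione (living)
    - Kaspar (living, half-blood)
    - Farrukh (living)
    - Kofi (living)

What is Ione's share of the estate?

The entire £525,000 passes to the siblings and their issue.
Counting each half-blood sibling's line as half a unit, there are 7/2 units in £525,000, so one unit is £150,000. Whole-blood lines (Ione, Farrukh, and Kofi) take £150,000 each; half-blood lines (Kaspar) take £75,000 each.

Ione receives £150,000.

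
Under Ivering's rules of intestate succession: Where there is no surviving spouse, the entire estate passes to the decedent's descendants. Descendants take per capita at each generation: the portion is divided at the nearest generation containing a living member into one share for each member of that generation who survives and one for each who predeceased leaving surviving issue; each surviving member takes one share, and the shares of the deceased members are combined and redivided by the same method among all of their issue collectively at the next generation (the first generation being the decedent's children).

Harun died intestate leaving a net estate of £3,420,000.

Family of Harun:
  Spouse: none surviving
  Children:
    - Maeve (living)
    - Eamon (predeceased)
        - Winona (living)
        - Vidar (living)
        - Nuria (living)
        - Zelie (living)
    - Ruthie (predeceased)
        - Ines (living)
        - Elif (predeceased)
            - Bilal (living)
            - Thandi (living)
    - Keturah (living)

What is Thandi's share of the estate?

Thandi receives £142,500.

The entire £3,420,000 passes to the descendants.
That amount (£3,420,000) is divided at the children's generation into 4 shares of £855,000. Maeve and Keturah each take £855,000. The 2 shares of the deceased (Eamon and Ruthie) are combined into a pool of £1,710,000.
That pool (£1,710,000) is divided at the grandchildren's generation into 6 shares of £285,000. Winona, Vidar, Nuria, Zelie, and Ines each take £285,000. The remaining share for the deceased Elif (£285,000) is carried to the next generation.
That pool (£285,000) is divided at the great-grandchildren's generation equally among Bilal and Thandi: £142,500 each.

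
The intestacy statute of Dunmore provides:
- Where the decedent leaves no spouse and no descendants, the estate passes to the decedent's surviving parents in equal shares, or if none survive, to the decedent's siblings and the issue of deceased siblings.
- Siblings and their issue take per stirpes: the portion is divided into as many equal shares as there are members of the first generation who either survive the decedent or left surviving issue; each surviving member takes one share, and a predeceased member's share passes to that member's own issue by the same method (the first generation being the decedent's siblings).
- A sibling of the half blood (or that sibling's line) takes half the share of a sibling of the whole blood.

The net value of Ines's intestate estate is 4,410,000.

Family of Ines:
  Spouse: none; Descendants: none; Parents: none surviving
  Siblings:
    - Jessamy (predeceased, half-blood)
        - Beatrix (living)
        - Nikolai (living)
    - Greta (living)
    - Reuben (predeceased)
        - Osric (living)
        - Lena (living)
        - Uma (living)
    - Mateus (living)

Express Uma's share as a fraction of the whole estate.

Uma receives 2/21 of the estate.

The entire 4,410,000 passes to the siblings and their issue.
Counting each half-blood sibling's line as half a unit, there are 7/2 units in 4,410,000, so one unit is 1,260,000. Whole-blood lines (Greta, Reuben, and Mateus) take 1,260,000 each; half-blood lines (Jessamy) take 630,000 each.
Jessamy's share (630,000) is divided into 2 shares of 315,000: Beatrix and Nikolai each take 315,000.
Reuben's share (1,260,000) is divided into 3 shares of 420,000: Osric, Lena, and Uma each take 420,000.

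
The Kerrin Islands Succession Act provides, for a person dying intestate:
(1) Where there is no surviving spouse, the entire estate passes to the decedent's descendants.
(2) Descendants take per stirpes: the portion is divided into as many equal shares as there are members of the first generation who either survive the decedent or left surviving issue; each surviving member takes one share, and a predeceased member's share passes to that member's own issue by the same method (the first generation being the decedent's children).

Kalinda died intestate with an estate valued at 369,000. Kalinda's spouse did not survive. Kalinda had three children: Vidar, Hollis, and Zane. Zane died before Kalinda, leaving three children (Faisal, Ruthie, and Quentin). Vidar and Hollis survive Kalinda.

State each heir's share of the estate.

The entire 369,000 passes to the descendants.
That amount (369,000) is divided into 3 shares of 123,000: Vidar and Hollis each take 123,000; Zane's 123,000 share passes to Zane's issue.
Zane's share (123,000) is divided into 3 shares of 41,000: Faisal, Ruthie, and Quentin each take 41,000.

Vidar: 123,000; Hollis: 123,000; Faisal: 41,000; Ruthie: 41,000; Quentin: 41,000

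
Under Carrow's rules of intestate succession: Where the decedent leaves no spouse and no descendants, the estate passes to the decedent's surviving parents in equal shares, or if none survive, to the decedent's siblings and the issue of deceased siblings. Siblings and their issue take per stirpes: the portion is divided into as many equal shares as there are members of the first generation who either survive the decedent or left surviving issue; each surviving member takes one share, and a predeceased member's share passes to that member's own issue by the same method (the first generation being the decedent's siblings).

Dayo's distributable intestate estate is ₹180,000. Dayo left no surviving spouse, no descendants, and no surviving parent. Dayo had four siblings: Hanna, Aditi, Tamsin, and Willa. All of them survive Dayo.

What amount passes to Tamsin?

The entire ₹180,000 passes to the siblings and their issue.
That amount (₹180,000) is divided into 4 shares of ₹45,000: Hanna, Aditi, Tamsin, and Willa each take ₹45,000.

Tamsin receives ₹45,000.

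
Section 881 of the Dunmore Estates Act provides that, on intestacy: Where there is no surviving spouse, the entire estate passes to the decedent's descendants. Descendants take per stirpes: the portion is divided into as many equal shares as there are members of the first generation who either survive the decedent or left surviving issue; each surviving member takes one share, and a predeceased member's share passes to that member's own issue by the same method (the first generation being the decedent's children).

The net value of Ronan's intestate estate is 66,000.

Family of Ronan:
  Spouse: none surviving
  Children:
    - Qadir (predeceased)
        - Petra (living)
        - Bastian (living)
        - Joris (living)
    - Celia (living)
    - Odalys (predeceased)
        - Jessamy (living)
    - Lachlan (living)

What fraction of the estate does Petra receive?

The entire 66,000 passes to the descendants.
That amount (66,000) is divided into 4 shares of 16,500: Celia and Lachlan each take 16,500; Qadir's 16,500 share passes to Qadir's issue; Odalys's 16,500 share passes to Odalys's issue.
Qadir's share (16,500) is divided into 3 shares of 5,500: Petra, Bastian, and Joris each take 5,500.
Odalys's share (16,500) passes entirely to Jessamy.

Petra receives 1/12 of the estate.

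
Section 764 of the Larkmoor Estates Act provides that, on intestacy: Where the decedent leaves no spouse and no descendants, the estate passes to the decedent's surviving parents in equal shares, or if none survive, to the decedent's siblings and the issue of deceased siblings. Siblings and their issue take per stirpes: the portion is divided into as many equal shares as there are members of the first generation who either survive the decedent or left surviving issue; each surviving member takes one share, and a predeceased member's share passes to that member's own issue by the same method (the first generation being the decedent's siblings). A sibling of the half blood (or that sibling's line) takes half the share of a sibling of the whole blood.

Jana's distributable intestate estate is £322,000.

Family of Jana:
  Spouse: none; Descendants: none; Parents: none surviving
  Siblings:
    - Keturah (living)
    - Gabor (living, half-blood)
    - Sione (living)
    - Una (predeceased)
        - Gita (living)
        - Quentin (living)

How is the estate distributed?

The entire £322,000 passes to the siblings and their issue.
Counting each half-blood sibling's line as half a unit, there are 7/2 units in £322,000, so one unit is £92,000. Whole-blood lines (Keturah, Sione, and Una) take £92,000 each; half-blood lines (Gabor) take £46,000 each.
Una's share (£92,000) is divided into 2 shares of £46,000: Gita and Quentin each take £46,000.

Keturah: £92,000; Gabor: £46,000; Sione: £92,000; Gita: £46,000; Quentin: £46,000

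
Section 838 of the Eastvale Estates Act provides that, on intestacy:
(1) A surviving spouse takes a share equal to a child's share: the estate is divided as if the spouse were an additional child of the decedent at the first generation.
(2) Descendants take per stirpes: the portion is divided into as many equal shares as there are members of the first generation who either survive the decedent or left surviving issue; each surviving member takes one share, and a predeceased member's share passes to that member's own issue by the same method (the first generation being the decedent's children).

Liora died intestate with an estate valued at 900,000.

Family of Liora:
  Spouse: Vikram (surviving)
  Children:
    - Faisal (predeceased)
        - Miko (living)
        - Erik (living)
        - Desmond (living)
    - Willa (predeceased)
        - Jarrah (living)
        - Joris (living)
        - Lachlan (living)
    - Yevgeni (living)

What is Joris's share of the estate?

The spouse counts as an additional share at the children's level, so there are 4 primary shares of 225,000. Vikram takes one such share (225,000).
The children's combined portion (675,000) is divided into 3 shares of 225,000: Yevgeni takes 225,000; Faisal's 225,000 share passes to Faisal's issue; Willa's 225,000 share passes to Willa's issue.
Faisal's share (225,000) is divided into 3 shares of 75,000: Miko, Erik, and Desmond each take 75,000.
Willa's share (225,000) is divided into 3 shares of 75,000: Jarrah, Joris, and Lachlan each take 75,000.

Joris receives 75,000.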